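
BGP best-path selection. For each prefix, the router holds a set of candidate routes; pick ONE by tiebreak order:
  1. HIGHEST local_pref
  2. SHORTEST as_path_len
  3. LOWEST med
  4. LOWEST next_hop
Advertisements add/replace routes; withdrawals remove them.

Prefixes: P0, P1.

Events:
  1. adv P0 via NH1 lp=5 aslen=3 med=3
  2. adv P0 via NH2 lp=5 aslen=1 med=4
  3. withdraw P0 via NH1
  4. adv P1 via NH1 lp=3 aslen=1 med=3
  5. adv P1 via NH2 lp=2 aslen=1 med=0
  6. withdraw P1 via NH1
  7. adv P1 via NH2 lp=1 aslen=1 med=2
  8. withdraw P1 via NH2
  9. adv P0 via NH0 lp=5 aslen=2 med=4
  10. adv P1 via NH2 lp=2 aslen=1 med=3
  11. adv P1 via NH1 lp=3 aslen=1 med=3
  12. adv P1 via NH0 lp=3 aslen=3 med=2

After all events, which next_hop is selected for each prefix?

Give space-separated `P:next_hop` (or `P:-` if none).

Answer: P0:NH2 P1:NH1

Derivation:
Op 1: best P0=NH1 P1=-
Op 2: best P0=NH2 P1=-
Op 3: best P0=NH2 P1=-
Op 4: best P0=NH2 P1=NH1
Op 5: best P0=NH2 P1=NH1
Op 6: best P0=NH2 P1=NH2
Op 7: best P0=NH2 P1=NH2
Op 8: best P0=NH2 P1=-
Op 9: best P0=NH2 P1=-
Op 10: best P0=NH2 P1=NH2
Op 11: best P0=NH2 P1=NH1
Op 12: best P0=NH2 P1=NH1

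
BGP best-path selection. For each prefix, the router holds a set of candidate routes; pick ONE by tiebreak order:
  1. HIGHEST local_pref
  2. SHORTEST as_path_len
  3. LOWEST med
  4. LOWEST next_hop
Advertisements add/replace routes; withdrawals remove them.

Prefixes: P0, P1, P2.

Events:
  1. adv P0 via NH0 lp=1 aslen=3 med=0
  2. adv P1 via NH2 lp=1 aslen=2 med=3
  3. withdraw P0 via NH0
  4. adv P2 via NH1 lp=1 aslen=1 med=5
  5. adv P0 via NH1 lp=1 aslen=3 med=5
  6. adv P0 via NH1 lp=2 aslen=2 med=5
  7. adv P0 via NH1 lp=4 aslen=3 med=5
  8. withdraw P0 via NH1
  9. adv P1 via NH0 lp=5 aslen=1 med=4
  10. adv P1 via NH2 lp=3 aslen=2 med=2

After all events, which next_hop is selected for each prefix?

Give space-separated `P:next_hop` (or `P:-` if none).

Op 1: best P0=NH0 P1=- P2=-
Op 2: best P0=NH0 P1=NH2 P2=-
Op 3: best P0=- P1=NH2 P2=-
Op 4: best P0=- P1=NH2 P2=NH1
Op 5: best P0=NH1 P1=NH2 P2=NH1
Op 6: best P0=NH1 P1=NH2 P2=NH1
Op 7: best P0=NH1 P1=NH2 P2=NH1
Op 8: best P0=- P1=NH2 P2=NH1
Op 9: best P0=- P1=NH0 P2=NH1
Op 10: best P0=- P1=NH0 P2=NH1

Answer: P0:- P1:NH0 P2:NH1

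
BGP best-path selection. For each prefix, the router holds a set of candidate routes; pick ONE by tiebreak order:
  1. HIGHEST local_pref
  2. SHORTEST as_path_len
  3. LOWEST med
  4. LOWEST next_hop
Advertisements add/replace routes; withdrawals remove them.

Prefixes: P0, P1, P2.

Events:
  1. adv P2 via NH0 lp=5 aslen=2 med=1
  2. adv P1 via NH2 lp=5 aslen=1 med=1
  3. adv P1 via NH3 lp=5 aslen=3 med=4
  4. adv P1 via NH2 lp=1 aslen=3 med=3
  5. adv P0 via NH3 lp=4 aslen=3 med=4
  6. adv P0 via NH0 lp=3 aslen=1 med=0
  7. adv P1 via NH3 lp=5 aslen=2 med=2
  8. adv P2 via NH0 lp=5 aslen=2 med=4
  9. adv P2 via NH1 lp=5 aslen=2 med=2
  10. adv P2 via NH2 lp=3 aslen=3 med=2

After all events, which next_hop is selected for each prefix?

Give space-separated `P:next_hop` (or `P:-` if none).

Op 1: best P0=- P1=- P2=NH0
Op 2: best P0=- P1=NH2 P2=NH0
Op 3: best P0=- P1=NH2 P2=NH0
Op 4: best P0=- P1=NH3 P2=NH0
Op 5: best P0=NH3 P1=NH3 P2=NH0
Op 6: best P0=NH3 P1=NH3 P2=NH0
Op 7: best P0=NH3 P1=NH3 P2=NH0
Op 8: best P0=NH3 P1=NH3 P2=NH0
Op 9: best P0=NH3 P1=NH3 P2=NH1
Op 10: best P0=NH3 P1=NH3 P2=NH1

Answer: P0:NH3 P1:NH3 P2:NH1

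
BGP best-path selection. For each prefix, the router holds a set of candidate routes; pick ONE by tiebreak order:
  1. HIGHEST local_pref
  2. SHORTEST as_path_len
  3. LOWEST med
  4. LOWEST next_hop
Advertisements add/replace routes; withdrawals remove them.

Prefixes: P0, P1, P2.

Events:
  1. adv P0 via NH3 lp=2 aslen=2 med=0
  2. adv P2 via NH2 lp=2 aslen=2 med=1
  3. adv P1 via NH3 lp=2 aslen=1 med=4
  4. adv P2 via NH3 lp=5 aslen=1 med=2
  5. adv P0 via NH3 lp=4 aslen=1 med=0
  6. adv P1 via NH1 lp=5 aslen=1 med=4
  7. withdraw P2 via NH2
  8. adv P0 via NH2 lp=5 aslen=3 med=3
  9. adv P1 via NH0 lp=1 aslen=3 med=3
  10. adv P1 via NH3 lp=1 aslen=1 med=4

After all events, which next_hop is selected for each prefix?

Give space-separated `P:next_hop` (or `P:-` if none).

Op 1: best P0=NH3 P1=- P2=-
Op 2: best P0=NH3 P1=- P2=NH2
Op 3: best P0=NH3 P1=NH3 P2=NH2
Op 4: best P0=NH3 P1=NH3 P2=NH3
Op 5: best P0=NH3 P1=NH3 P2=NH3
Op 6: best P0=NH3 P1=NH1 P2=NH3
Op 7: best P0=NH3 P1=NH1 P2=NH3
Op 8: best P0=NH2 P1=NH1 P2=NH3
Op 9: best P0=NH2 P1=NH1 P2=NH3
Op 10: best P0=NH2 P1=NH1 P2=NH3

Answer: P0:NH2 P1:NH1 P2:NH3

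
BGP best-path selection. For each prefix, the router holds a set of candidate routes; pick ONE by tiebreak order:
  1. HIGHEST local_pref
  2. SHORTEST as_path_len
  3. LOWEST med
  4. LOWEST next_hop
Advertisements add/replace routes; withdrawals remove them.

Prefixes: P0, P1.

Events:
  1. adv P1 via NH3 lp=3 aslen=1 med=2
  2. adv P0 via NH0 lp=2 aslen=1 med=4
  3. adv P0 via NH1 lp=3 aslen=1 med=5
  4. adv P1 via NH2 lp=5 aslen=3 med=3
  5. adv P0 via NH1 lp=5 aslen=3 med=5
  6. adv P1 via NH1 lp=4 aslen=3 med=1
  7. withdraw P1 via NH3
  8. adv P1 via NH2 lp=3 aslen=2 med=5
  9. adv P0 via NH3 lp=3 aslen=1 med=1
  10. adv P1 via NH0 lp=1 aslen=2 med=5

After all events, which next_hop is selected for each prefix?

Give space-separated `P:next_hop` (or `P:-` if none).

Op 1: best P0=- P1=NH3
Op 2: best P0=NH0 P1=NH3
Op 3: best P0=NH1 P1=NH3
Op 4: best P0=NH1 P1=NH2
Op 5: best P0=NH1 P1=NH2
Op 6: best P0=NH1 P1=NH2
Op 7: best P0=NH1 P1=NH2
Op 8: best P0=NH1 P1=NH1
Op 9: best P0=NH1 P1=NH1
Op 10: best P0=NH1 P1=NH1

Answer: P0:NH1 P1:NH1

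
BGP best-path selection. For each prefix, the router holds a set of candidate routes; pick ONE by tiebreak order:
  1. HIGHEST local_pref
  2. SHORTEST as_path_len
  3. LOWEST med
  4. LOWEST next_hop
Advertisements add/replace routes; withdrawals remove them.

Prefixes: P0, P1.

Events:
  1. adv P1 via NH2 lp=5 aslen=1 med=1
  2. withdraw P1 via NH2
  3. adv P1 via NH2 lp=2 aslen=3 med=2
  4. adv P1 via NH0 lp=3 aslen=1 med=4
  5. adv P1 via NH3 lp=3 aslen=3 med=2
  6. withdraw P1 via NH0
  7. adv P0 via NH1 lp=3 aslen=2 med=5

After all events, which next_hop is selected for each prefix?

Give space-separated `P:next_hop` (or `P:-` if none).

Op 1: best P0=- P1=NH2
Op 2: best P0=- P1=-
Op 3: best P0=- P1=NH2
Op 4: best P0=- P1=NH0
Op 5: best P0=- P1=NH0
Op 6: best P0=- P1=NH3
Op 7: best P0=NH1 P1=NH3

Answer: P0:NH1 P1:NH3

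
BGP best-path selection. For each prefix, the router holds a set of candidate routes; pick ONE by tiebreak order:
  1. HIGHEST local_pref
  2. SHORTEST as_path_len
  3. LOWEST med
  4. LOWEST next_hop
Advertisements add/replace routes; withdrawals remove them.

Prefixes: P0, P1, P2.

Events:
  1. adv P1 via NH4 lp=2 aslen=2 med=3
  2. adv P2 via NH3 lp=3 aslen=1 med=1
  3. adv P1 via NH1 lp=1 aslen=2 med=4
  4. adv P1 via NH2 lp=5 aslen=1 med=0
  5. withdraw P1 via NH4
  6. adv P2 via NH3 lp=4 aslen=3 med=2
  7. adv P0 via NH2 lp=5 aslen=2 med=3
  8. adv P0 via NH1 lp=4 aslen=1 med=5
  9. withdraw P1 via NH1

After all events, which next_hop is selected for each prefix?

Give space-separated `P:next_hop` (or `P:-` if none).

Op 1: best P0=- P1=NH4 P2=-
Op 2: best P0=- P1=NH4 P2=NH3
Op 3: best P0=- P1=NH4 P2=NH3
Op 4: best P0=- P1=NH2 P2=NH3
Op 5: best P0=- P1=NH2 P2=NH3
Op 6: best P0=- P1=NH2 P2=NH3
Op 7: best P0=NH2 P1=NH2 P2=NH3
Op 8: best P0=NH2 P1=NH2 P2=NH3
Op 9: best P0=NH2 P1=NH2 P2=NH3

Answer: P0:NH2 P1:NH2 P2:NH3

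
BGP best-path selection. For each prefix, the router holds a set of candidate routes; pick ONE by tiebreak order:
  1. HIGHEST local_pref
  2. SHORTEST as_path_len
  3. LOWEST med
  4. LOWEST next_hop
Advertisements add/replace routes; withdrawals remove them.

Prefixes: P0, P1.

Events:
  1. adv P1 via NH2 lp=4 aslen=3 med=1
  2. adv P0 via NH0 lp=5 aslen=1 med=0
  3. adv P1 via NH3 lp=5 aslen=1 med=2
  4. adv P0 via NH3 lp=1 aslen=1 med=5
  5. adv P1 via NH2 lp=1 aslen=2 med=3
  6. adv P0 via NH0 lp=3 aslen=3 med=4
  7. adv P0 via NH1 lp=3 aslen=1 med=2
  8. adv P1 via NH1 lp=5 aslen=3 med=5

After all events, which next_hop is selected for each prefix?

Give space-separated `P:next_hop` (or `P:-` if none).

Op 1: best P0=- P1=NH2
Op 2: best P0=NH0 P1=NH2
Op 3: best P0=NH0 P1=NH3
Op 4: best P0=NH0 P1=NH3
Op 5: best P0=NH0 P1=NH3
Op 6: best P0=NH0 P1=NH3
Op 7: best P0=NH1 P1=NH3
Op 8: best P0=NH1 P1=NH3

Answer: P0:NH1 P1:NH3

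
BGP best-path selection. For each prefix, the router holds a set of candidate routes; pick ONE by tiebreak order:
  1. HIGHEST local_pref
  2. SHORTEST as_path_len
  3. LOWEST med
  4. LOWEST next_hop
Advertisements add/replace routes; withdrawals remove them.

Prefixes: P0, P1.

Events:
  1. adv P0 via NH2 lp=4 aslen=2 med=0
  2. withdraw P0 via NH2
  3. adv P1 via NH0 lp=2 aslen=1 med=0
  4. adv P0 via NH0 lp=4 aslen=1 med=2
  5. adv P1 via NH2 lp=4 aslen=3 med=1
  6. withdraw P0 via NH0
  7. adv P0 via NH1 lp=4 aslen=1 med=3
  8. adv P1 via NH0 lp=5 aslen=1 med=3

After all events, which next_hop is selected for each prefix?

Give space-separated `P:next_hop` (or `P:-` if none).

Op 1: best P0=NH2 P1=-
Op 2: best P0=- P1=-
Op 3: best P0=- P1=NH0
Op 4: best P0=NH0 P1=NH0
Op 5: best P0=NH0 P1=NH2
Op 6: best P0=- P1=NH2
Op 7: best P0=NH1 P1=NH2
Op 8: best P0=NH1 P1=NH0

Answer: P0:NH1 P1:NH0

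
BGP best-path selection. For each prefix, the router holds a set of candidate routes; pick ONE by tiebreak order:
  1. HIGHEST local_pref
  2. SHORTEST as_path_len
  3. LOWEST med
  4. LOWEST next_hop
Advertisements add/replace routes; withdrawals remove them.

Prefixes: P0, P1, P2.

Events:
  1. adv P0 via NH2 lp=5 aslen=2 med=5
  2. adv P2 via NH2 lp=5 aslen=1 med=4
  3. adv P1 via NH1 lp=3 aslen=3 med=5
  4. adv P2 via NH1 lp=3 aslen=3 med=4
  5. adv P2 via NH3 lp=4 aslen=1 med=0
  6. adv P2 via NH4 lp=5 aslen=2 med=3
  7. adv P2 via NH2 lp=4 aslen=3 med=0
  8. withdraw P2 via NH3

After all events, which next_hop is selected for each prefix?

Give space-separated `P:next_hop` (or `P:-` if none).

Answer: P0:NH2 P1:NH1 P2:NH4

Derivation:
Op 1: best P0=NH2 P1=- P2=-
Op 2: best P0=NH2 P1=- P2=NH2
Op 3: best P0=NH2 P1=NH1 P2=NH2
Op 4: best P0=NH2 P1=NH1 P2=NH2
Op 5: best P0=NH2 P1=NH1 P2=NH2
Op 6: best P0=NH2 P1=NH1 P2=NH2
Op 7: best P0=NH2 P1=NH1 P2=NH4
Op 8: best P0=NH2 P1=NH1 P2=NH4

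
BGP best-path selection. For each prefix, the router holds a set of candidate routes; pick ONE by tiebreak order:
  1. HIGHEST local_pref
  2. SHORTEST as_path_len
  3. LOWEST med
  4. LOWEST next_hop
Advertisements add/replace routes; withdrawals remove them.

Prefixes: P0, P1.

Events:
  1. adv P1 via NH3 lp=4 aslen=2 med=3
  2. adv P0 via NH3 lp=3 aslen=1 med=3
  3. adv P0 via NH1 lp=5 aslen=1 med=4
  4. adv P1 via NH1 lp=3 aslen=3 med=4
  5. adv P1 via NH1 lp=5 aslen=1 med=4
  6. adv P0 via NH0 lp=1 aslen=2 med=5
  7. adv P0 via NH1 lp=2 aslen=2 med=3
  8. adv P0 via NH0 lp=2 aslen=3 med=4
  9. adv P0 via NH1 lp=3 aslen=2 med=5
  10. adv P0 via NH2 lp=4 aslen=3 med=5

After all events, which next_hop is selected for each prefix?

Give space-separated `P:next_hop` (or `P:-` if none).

Op 1: best P0=- P1=NH3
Op 2: best P0=NH3 P1=NH3
Op 3: best P0=NH1 P1=NH3
Op 4: best P0=NH1 P1=NH3
Op 5: best P0=NH1 P1=NH1
Op 6: best P0=NH1 P1=NH1
Op 7: best P0=NH3 P1=NH1
Op 8: best P0=NH3 P1=NH1
Op 9: best P0=NH3 P1=NH1
Op 10: best P0=NH2 P1=NH1

Answer: P0:NH2 P1:NH1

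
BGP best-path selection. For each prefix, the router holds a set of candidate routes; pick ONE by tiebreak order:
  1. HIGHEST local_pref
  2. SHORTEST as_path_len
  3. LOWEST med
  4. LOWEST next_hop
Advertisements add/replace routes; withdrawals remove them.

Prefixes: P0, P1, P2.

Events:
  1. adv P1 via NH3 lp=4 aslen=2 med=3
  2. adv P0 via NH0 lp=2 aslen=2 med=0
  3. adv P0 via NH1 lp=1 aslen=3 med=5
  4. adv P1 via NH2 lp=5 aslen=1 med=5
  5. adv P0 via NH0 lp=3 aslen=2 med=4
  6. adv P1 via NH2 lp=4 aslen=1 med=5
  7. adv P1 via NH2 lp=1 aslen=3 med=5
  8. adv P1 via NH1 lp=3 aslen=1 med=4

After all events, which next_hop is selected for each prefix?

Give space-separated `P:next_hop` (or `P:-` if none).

Op 1: best P0=- P1=NH3 P2=-
Op 2: best P0=NH0 P1=NH3 P2=-
Op 3: best P0=NH0 P1=NH3 P2=-
Op 4: best P0=NH0 P1=NH2 P2=-
Op 5: best P0=NH0 P1=NH2 P2=-
Op 6: best P0=NH0 P1=NH2 P2=-
Op 7: best P0=NH0 P1=NH3 P2=-
Op 8: best P0=NH0 P1=NH3 P2=-

Answer: P0:NH0 P1:NH3 P2:-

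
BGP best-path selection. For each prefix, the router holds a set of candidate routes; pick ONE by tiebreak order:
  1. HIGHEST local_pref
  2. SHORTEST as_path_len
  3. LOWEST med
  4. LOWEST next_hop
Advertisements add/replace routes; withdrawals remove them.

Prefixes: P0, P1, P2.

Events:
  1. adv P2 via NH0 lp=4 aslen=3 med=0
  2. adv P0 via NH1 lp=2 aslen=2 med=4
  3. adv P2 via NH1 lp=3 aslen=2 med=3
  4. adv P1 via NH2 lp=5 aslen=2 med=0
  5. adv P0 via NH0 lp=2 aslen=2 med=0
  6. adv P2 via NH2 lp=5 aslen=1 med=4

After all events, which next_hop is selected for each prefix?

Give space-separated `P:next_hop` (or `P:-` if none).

Op 1: best P0=- P1=- P2=NH0
Op 2: best P0=NH1 P1=- P2=NH0
Op 3: best P0=NH1 P1=- P2=NH0
Op 4: best P0=NH1 P1=NH2 P2=NH0
Op 5: best P0=NH0 P1=NH2 P2=NH0
Op 6: best P0=NH0 P1=NH2 P2=NH2

Answer: P0:NH0 P1:NH2 P2:NH2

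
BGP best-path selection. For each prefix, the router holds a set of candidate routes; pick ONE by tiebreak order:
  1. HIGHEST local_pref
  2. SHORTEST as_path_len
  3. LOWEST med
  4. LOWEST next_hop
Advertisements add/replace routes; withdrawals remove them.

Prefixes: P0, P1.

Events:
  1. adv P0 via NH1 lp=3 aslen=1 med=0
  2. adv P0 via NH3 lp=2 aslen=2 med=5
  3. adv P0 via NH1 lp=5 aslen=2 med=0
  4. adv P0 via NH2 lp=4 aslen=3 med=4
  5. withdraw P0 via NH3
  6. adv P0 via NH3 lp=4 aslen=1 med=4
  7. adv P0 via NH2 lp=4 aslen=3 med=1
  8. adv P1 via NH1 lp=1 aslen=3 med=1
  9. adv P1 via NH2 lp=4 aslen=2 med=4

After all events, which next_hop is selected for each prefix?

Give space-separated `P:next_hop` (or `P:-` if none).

Op 1: best P0=NH1 P1=-
Op 2: best P0=NH1 P1=-
Op 3: best P0=NH1 P1=-
Op 4: best P0=NH1 P1=-
Op 5: best P0=NH1 P1=-
Op 6: best P0=NH1 P1=-
Op 7: best P0=NH1 P1=-
Op 8: best P0=NH1 P1=NH1
Op 9: best P0=NH1 P1=NH2

Answer: P0:NH1 P1:NH2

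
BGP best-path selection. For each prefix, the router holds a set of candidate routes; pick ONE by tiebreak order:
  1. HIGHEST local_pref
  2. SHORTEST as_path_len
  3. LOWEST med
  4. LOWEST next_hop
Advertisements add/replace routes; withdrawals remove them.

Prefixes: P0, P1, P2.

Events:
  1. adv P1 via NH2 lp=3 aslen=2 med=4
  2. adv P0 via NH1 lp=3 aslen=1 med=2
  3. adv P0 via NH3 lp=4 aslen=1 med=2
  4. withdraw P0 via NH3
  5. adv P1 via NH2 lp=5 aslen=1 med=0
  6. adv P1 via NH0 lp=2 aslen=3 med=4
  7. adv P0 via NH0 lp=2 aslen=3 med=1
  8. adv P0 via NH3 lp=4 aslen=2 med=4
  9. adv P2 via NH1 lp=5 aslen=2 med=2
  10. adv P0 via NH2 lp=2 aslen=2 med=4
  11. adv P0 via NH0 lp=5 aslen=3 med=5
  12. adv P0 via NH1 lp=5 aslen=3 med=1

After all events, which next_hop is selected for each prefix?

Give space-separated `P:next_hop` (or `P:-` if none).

Answer: P0:NH1 P1:NH2 P2:NH1

Derivation:
Op 1: best P0=- P1=NH2 P2=-
Op 2: best P0=NH1 P1=NH2 P2=-
Op 3: best P0=NH3 P1=NH2 P2=-
Op 4: best P0=NH1 P1=NH2 P2=-
Op 5: best P0=NH1 P1=NH2 P2=-
Op 6: best P0=NH1 P1=NH2 P2=-
Op 7: best P0=NH1 P1=NH2 P2=-
Op 8: best P0=NH3 P1=NH2 P2=-
Op 9: best P0=NH3 P1=NH2 P2=NH1
Op 10: best P0=NH3 P1=NH2 P2=NH1
Op 11: best P0=NH0 P1=NH2 P2=NH1
Op 12: best P0=NH1 P1=NH2 P2=NH1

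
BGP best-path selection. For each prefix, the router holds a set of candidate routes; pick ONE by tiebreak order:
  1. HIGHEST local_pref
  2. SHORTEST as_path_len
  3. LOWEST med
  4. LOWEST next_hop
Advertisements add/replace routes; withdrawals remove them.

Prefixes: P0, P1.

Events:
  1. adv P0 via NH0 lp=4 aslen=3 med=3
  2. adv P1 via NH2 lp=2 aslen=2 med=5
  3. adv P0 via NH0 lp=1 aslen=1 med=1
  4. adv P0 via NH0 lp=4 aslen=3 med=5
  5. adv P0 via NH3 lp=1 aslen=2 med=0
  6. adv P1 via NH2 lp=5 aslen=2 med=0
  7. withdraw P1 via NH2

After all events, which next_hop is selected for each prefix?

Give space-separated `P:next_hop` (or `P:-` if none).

Op 1: best P0=NH0 P1=-
Op 2: best P0=NH0 P1=NH2
Op 3: best P0=NH0 P1=NH2
Op 4: best P0=NH0 P1=NH2
Op 5: best P0=NH0 P1=NH2
Op 6: best P0=NH0 P1=NH2
Op 7: best P0=NH0 P1=-

Answer: P0:NH0 P1:-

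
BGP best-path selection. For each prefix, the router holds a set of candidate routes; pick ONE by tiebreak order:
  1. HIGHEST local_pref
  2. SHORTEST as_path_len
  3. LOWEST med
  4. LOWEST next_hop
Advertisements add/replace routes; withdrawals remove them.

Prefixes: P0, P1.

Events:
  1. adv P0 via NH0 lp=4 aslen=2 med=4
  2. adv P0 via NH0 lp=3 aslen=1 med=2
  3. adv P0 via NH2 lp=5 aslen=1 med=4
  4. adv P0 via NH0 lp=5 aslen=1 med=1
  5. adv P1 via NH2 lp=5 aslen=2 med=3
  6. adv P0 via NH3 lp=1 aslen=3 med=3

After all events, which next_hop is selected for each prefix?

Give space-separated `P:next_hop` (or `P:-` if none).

Op 1: best P0=NH0 P1=-
Op 2: best P0=NH0 P1=-
Op 3: best P0=NH2 P1=-
Op 4: best P0=NH0 P1=-
Op 5: best P0=NH0 P1=NH2
Op 6: best P0=NH0 P1=NH2

Answer: P0:NH0 P1:NH2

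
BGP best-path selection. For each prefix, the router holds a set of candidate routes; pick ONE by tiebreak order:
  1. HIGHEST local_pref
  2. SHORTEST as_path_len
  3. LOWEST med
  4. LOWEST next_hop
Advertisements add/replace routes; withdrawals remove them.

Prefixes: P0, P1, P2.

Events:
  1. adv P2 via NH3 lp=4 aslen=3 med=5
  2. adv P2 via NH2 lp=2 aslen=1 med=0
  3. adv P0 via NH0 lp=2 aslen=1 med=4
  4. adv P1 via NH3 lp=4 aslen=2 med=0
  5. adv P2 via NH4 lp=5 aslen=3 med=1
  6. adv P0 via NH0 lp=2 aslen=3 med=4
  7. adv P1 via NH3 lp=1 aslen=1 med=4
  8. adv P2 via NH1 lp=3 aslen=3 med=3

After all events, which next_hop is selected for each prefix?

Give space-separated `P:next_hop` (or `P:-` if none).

Answer: P0:NH0 P1:NH3 P2:NH4

Derivation:
Op 1: best P0=- P1=- P2=NH3
Op 2: best P0=- P1=- P2=NH3
Op 3: best P0=NH0 P1=- P2=NH3
Op 4: best P0=NH0 P1=NH3 P2=NH3
Op 5: best P0=NH0 P1=NH3 P2=NH4
Op 6: best P0=NH0 P1=NH3 P2=NH4
Op 7: best P0=NH0 P1=NH3 P2=NH4
Op 8: best P0=NH0 P1=NH3 P2=NH4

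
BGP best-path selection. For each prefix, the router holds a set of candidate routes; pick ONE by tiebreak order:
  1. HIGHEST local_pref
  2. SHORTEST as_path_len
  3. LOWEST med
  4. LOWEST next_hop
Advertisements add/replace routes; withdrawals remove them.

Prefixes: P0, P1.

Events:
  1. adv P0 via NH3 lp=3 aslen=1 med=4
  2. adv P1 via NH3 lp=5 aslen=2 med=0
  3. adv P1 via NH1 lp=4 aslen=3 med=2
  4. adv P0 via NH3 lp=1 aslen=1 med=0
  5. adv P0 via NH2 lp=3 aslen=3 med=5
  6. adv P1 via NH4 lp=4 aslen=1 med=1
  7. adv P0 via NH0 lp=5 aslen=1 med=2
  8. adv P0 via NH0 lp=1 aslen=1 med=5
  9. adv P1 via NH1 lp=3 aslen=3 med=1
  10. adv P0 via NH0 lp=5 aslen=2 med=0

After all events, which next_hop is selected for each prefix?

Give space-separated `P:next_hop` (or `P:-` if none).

Answer: P0:NH0 P1:NH3

Derivation:
Op 1: best P0=NH3 P1=-
Op 2: best P0=NH3 P1=NH3
Op 3: best P0=NH3 P1=NH3
Op 4: best P0=NH3 P1=NH3
Op 5: best P0=NH2 P1=NH3
Op 6: best P0=NH2 P1=NH3
Op 7: best P0=NH0 P1=NH3
Op 8: best P0=NH2 P1=NH3
Op 9: best P0=NH2 P1=NH3
Op 10: best P0=NH0 P1=NH3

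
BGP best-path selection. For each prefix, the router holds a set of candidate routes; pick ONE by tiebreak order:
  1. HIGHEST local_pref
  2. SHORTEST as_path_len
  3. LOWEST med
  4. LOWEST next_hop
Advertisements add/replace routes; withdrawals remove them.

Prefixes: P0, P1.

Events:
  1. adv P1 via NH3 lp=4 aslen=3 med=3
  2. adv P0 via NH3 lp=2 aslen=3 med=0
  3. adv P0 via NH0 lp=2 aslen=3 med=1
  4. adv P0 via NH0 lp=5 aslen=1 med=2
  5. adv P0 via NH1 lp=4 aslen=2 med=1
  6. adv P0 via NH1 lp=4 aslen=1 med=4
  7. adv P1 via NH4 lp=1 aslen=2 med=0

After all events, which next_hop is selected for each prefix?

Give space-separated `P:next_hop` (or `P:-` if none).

Op 1: best P0=- P1=NH3
Op 2: best P0=NH3 P1=NH3
Op 3: best P0=NH3 P1=NH3
Op 4: best P0=NH0 P1=NH3
Op 5: best P0=NH0 P1=NH3
Op 6: best P0=NH0 P1=NH3
Op 7: best P0=NH0 P1=NH3

Answer: P0:NH0 P1:NH3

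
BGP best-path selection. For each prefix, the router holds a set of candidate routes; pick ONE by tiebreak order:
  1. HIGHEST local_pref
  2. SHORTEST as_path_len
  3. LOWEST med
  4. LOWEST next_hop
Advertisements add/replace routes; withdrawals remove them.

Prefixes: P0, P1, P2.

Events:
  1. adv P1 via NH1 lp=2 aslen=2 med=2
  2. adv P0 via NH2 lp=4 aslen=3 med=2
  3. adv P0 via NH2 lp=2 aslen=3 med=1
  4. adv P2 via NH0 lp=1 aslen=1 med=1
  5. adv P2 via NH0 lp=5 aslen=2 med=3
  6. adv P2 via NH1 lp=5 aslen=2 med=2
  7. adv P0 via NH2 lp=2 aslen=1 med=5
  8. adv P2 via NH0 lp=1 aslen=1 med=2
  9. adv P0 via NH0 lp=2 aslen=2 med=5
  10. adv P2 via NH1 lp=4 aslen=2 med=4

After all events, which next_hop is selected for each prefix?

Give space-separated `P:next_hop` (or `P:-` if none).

Answer: P0:NH2 P1:NH1 P2:NH1

Derivation:
Op 1: best P0=- P1=NH1 P2=-
Op 2: best P0=NH2 P1=NH1 P2=-
Op 3: best P0=NH2 P1=NH1 P2=-
Op 4: best P0=NH2 P1=NH1 P2=NH0
Op 5: best P0=NH2 P1=NH1 P2=NH0
Op 6: best P0=NH2 P1=NH1 P2=NH1
Op 7: best P0=NH2 P1=NH1 P2=NH1
Op 8: best P0=NH2 P1=NH1 P2=NH1
Op 9: best P0=NH2 P1=NH1 P2=NH1
Op 10: best P0=NH2 P1=NH1 P2=NH1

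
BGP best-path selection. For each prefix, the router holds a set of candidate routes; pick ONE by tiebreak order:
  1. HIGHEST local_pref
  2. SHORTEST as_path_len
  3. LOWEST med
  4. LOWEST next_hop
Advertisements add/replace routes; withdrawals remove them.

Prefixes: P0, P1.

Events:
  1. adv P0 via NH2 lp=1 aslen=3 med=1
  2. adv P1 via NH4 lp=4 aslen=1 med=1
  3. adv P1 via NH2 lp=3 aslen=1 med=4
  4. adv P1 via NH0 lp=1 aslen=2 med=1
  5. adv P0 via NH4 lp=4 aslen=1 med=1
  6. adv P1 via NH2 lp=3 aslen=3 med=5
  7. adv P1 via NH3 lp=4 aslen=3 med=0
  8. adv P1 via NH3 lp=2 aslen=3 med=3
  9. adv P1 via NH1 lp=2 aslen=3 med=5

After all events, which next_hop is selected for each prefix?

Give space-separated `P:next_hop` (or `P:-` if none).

Answer: P0:NH4 P1:NH4

Derivation:
Op 1: best P0=NH2 P1=-
Op 2: best P0=NH2 P1=NH4
Op 3: best P0=NH2 P1=NH4
Op 4: best P0=NH2 P1=NH4
Op 5: best P0=NH4 P1=NH4
Op 6: best P0=NH4 P1=NH4
Op 7: best P0=NH4 P1=NH4
Op 8: best P0=NH4 P1=NH4
Op 9: best P0=NH4 P1=NH4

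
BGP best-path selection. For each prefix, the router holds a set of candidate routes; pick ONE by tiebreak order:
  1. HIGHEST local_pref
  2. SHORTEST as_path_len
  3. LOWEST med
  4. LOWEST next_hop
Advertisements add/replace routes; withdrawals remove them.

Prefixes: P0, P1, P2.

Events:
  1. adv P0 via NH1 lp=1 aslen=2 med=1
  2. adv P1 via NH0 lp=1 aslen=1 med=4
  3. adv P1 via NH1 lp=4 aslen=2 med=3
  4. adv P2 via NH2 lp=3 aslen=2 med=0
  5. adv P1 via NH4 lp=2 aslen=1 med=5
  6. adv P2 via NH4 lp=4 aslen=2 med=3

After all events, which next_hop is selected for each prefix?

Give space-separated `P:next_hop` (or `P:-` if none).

Op 1: best P0=NH1 P1=- P2=-
Op 2: best P0=NH1 P1=NH0 P2=-
Op 3: best P0=NH1 P1=NH1 P2=-
Op 4: best P0=NH1 P1=NH1 P2=NH2
Op 5: best P0=NH1 P1=NH1 P2=NH2
Op 6: best P0=NH1 P1=NH1 P2=NH4

Answer: P0:NH1 P1:NH1 P2:NH4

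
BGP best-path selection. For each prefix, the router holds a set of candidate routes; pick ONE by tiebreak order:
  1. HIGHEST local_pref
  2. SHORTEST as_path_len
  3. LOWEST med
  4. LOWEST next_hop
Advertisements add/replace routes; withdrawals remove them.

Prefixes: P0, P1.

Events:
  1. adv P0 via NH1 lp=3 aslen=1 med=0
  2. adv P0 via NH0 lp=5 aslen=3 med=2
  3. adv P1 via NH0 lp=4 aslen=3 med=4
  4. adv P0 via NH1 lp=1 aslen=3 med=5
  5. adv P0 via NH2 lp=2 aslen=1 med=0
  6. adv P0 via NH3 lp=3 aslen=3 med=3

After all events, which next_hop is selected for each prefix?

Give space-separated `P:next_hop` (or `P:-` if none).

Op 1: best P0=NH1 P1=-
Op 2: best P0=NH0 P1=-
Op 3: best P0=NH0 P1=NH0
Op 4: best P0=NH0 P1=NH0
Op 5: best P0=NH0 P1=NH0
Op 6: best P0=NH0 P1=NH0

Answer: P0:NH0 P1:NH0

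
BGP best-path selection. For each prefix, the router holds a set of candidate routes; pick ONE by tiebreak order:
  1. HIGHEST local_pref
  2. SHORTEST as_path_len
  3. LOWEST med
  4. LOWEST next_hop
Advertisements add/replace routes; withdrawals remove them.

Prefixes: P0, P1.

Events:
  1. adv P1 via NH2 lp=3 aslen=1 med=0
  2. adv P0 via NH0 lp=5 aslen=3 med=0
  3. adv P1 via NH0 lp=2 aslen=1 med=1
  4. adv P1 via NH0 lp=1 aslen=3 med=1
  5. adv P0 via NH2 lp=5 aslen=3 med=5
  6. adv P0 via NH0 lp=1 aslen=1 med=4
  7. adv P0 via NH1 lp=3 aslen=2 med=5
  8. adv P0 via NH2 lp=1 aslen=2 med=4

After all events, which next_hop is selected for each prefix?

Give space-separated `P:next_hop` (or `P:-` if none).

Answer: P0:NH1 P1:NH2

Derivation:
Op 1: best P0=- P1=NH2
Op 2: best P0=NH0 P1=NH2
Op 3: best P0=NH0 P1=NH2
Op 4: best P0=NH0 P1=NH2
Op 5: best P0=NH0 P1=NH2
Op 6: best P0=NH2 P1=NH2
Op 7: best P0=NH2 P1=NH2
Op 8: best P0=NH1 P1=NH2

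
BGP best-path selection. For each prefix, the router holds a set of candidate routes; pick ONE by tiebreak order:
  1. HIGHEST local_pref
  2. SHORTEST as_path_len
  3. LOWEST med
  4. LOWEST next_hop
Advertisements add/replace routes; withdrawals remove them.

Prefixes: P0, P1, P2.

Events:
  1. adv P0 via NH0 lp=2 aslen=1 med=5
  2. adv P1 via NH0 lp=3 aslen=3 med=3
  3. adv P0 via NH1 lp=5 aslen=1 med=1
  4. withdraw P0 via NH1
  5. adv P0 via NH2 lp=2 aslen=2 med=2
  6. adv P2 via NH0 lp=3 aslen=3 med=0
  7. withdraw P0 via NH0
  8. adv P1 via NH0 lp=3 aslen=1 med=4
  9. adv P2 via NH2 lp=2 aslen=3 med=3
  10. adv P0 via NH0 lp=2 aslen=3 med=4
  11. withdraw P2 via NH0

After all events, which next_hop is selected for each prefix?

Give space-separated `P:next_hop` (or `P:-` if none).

Answer: P0:NH2 P1:NH0 P2:NH2

Derivation:
Op 1: best P0=NH0 P1=- P2=-
Op 2: best P0=NH0 P1=NH0 P2=-
Op 3: best P0=NH1 P1=NH0 P2=-
Op 4: best P0=NH0 P1=NH0 P2=-
Op 5: best P0=NH0 P1=NH0 P2=-
Op 6: best P0=NH0 P1=NH0 P2=NH0
Op 7: best P0=NH2 P1=NH0 P2=NH0
Op 8: best P0=NH2 P1=NH0 P2=NH0
Op 9: best P0=NH2 P1=NH0 P2=NH0
Op 10: best P0=NH2 P1=NH0 P2=NH0
Op 11: best P0=NH2 P1=NH0 P2=NH2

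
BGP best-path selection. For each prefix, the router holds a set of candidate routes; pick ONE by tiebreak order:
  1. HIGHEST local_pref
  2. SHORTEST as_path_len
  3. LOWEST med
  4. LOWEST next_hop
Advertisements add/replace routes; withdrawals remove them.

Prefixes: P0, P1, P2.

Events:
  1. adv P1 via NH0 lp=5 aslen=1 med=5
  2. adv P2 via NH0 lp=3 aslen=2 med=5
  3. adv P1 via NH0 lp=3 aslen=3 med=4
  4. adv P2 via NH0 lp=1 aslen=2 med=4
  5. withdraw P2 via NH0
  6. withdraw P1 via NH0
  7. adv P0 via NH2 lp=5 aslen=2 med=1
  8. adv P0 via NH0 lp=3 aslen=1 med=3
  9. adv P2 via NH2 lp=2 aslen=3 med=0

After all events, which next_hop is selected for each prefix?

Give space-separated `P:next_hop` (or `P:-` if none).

Op 1: best P0=- P1=NH0 P2=-
Op 2: best P0=- P1=NH0 P2=NH0
Op 3: best P0=- P1=NH0 P2=NH0
Op 4: best P0=- P1=NH0 P2=NH0
Op 5: best P0=- P1=NH0 P2=-
Op 6: best P0=- P1=- P2=-
Op 7: best P0=NH2 P1=- P2=-
Op 8: best P0=NH2 P1=- P2=-
Op 9: best P0=NH2 P1=- P2=NH2

Answer: P0:NH2 P1:- P2:NH2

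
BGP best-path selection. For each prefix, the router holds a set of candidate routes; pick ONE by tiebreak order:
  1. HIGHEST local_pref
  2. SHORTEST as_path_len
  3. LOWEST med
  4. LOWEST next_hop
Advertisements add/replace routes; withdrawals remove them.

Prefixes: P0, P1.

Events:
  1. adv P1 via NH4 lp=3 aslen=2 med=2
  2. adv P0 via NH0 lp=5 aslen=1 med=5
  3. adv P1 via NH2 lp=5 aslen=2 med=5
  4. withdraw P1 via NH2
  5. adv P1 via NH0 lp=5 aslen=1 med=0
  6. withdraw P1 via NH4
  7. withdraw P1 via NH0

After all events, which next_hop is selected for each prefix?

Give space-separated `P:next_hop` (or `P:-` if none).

Op 1: best P0=- P1=NH4
Op 2: best P0=NH0 P1=NH4
Op 3: best P0=NH0 P1=NH2
Op 4: best P0=NH0 P1=NH4
Op 5: best P0=NH0 P1=NH0
Op 6: best P0=NH0 P1=NH0
Op 7: best P0=NH0 P1=-

Answer: P0:NH0 P1:-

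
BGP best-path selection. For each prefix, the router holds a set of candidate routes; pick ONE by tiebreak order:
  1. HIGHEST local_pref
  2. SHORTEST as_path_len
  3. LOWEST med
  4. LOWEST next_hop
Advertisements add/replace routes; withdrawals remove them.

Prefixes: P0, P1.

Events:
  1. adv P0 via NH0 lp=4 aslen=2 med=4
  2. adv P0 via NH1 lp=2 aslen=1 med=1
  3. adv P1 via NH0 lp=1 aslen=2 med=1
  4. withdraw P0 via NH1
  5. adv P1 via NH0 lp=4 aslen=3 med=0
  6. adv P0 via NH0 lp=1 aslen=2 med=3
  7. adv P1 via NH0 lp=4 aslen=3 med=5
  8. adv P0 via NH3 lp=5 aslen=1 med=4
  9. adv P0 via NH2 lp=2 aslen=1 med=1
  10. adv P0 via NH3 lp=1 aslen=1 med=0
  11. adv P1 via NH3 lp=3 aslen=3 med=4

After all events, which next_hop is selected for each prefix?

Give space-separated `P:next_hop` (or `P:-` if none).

Answer: P0:NH2 P1:NH0

Derivation:
Op 1: best P0=NH0 P1=-
Op 2: best P0=NH0 P1=-
Op 3: best P0=NH0 P1=NH0
Op 4: best P0=NH0 P1=NH0
Op 5: best P0=NH0 P1=NH0
Op 6: best P0=NH0 P1=NH0
Op 7: best P0=NH0 P1=NH0
Op 8: best P0=NH3 P1=NH0
Op 9: best P0=NH3 P1=NH0
Op 10: best P0=NH2 P1=NH0
Op 11: best P0=NH2 P1=NH0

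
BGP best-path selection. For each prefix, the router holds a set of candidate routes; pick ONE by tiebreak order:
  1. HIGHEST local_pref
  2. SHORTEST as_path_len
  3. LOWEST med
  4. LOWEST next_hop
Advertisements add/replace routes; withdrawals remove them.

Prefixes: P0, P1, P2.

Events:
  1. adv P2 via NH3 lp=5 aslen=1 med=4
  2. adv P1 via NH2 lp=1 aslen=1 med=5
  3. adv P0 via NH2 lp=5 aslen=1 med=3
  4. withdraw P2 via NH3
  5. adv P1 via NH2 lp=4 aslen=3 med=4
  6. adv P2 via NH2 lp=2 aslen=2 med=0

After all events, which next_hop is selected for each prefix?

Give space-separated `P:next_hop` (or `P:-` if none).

Op 1: best P0=- P1=- P2=NH3
Op 2: best P0=- P1=NH2 P2=NH3
Op 3: best P0=NH2 P1=NH2 P2=NH3
Op 4: best P0=NH2 P1=NH2 P2=-
Op 5: best P0=NH2 P1=NH2 P2=-
Op 6: best P0=NH2 P1=NH2 P2=NH2

Answer: P0:NH2 P1:NH2 P2:NH2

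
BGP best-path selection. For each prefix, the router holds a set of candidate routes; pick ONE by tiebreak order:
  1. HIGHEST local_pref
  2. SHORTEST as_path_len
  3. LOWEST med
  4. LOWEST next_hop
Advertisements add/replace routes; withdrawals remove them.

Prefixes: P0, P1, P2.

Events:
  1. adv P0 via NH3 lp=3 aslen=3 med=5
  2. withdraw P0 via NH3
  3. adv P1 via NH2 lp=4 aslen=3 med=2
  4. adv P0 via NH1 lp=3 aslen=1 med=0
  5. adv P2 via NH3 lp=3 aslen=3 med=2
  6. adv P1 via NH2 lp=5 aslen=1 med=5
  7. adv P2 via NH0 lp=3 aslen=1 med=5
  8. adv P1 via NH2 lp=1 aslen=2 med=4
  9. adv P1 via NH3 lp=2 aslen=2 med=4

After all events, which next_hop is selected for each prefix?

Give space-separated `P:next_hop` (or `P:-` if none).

Answer: P0:NH1 P1:NH3 P2:NH0

Derivation:
Op 1: best P0=NH3 P1=- P2=-
Op 2: best P0=- P1=- P2=-
Op 3: best P0=- P1=NH2 P2=-
Op 4: best P0=NH1 P1=NH2 P2=-
Op 5: best P0=NH1 P1=NH2 P2=NH3
Op 6: best P0=NH1 P1=NH2 P2=NH3
Op 7: best P0=NH1 P1=NH2 P2=NH0
Op 8: best P0=NH1 P1=NH2 P2=NH0
Op 9: best P0=NH1 P1=NH3 P2=NH0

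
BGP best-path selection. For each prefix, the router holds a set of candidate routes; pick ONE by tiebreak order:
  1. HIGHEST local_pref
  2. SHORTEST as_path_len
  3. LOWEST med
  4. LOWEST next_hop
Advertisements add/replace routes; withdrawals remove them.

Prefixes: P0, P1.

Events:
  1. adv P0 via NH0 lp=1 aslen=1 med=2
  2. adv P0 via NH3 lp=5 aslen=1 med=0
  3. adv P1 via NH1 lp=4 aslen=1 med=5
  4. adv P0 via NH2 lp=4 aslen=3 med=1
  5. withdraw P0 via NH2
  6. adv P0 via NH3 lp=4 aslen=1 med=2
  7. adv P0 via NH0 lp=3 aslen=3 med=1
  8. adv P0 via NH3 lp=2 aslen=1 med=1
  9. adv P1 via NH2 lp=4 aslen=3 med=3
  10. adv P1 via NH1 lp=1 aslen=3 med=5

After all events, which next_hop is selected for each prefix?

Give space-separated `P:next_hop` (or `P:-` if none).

Answer: P0:NH0 P1:NH2

Derivation:
Op 1: best P0=NH0 P1=-
Op 2: best P0=NH3 P1=-
Op 3: best P0=NH3 P1=NH1
Op 4: best P0=NH3 P1=NH1
Op 5: best P0=NH3 P1=NH1
Op 6: best P0=NH3 P1=NH1
Op 7: best P0=NH3 P1=NH1
Op 8: best P0=NH0 P1=NH1
Op 9: best P0=NH0 P1=NH1
Op 10: best P0=NH0 P1=NH2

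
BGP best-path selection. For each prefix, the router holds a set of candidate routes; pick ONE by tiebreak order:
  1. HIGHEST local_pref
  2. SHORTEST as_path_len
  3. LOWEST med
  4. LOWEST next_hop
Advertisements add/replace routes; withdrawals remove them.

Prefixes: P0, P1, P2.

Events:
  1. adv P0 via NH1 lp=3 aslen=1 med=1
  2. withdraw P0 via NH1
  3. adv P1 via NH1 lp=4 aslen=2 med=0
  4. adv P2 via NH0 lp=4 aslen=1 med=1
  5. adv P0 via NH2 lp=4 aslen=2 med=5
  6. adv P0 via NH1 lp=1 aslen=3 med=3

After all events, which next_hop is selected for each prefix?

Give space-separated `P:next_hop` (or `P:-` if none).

Answer: P0:NH2 P1:NH1 P2:NH0

Derivation:
Op 1: best P0=NH1 P1=- P2=-
Op 2: best P0=- P1=- P2=-
Op 3: best P0=- P1=NH1 P2=-
Op 4: best P0=- P1=NH1 P2=NH0
Op 5: best P0=NH2 P1=NH1 P2=NH0
Op 6: best P0=NH2 P1=NH1 P2=NH0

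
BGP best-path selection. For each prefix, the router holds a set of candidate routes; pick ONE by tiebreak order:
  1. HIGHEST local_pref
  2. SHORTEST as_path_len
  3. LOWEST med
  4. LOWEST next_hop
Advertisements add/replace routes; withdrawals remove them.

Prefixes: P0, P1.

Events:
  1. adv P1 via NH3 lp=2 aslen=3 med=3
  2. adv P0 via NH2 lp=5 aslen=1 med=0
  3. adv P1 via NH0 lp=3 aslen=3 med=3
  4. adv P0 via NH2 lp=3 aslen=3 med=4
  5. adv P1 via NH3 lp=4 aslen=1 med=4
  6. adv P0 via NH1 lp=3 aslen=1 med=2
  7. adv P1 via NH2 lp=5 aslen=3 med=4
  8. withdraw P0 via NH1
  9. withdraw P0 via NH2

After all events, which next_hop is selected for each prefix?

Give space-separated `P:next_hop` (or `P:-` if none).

Op 1: best P0=- P1=NH3
Op 2: best P0=NH2 P1=NH3
Op 3: best P0=NH2 P1=NH0
Op 4: best P0=NH2 P1=NH0
Op 5: best P0=NH2 P1=NH3
Op 6: best P0=NH1 P1=NH3
Op 7: best P0=NH1 P1=NH2
Op 8: best P0=NH2 P1=NH2
Op 9: best P0=- P1=NH2

Answer: P0:- P1:NH2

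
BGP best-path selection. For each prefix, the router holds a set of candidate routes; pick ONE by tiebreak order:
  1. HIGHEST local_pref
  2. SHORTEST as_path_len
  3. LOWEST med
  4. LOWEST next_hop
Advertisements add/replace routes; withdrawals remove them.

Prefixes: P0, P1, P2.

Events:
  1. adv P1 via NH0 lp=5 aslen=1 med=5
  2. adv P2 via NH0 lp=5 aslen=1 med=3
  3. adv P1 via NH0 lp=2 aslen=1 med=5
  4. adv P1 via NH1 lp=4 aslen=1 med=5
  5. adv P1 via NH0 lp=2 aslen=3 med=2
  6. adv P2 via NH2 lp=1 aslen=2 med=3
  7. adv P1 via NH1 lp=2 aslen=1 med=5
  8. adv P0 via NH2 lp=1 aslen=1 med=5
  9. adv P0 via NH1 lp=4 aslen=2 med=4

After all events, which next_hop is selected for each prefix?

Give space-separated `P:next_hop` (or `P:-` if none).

Op 1: best P0=- P1=NH0 P2=-
Op 2: best P0=- P1=NH0 P2=NH0
Op 3: best P0=- P1=NH0 P2=NH0
Op 4: best P0=- P1=NH1 P2=NH0
Op 5: best P0=- P1=NH1 P2=NH0
Op 6: best P0=- P1=NH1 P2=NH0
Op 7: best P0=- P1=NH1 P2=NH0
Op 8: best P0=NH2 P1=NH1 P2=NH0
Op 9: best P0=NH1 P1=NH1 P2=NH0

Answer: P0:NH1 P1:NH1 P2:NH0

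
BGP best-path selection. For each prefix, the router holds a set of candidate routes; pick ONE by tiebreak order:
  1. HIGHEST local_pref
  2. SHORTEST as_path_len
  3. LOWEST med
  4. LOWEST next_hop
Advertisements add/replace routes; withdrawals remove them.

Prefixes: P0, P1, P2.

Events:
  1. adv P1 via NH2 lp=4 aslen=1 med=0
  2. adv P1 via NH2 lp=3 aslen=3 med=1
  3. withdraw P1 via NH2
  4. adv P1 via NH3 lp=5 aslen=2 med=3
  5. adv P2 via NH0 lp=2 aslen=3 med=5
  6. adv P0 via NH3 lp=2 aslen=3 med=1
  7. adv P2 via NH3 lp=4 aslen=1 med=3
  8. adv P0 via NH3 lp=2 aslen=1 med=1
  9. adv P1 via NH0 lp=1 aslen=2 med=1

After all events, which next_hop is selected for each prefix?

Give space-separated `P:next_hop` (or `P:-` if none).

Op 1: best P0=- P1=NH2 P2=-
Op 2: best P0=- P1=NH2 P2=-
Op 3: best P0=- P1=- P2=-
Op 4: best P0=- P1=NH3 P2=-
Op 5: best P0=- P1=NH3 P2=NH0
Op 6: best P0=NH3 P1=NH3 P2=NH0
Op 7: best P0=NH3 P1=NH3 P2=NH3
Op 8: best P0=NH3 P1=NH3 P2=NH3
Op 9: best P0=NH3 P1=NH3 P2=NH3

Answer: P0:NH3 P1:NH3 P2:NH3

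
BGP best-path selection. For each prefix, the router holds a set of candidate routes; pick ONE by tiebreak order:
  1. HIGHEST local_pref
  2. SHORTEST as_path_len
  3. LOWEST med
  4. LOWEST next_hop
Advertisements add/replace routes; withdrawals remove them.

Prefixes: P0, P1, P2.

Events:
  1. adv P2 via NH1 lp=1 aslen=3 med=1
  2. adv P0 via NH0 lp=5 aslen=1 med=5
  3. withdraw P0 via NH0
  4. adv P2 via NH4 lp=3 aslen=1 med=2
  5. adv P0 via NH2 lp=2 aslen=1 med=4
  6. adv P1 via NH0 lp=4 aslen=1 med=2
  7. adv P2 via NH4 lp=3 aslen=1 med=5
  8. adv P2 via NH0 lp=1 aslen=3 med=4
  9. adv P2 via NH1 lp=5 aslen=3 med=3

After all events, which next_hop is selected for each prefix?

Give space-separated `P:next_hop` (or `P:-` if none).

Answer: P0:NH2 P1:NH0 P2:NH1

Derivation:
Op 1: best P0=- P1=- P2=NH1
Op 2: best P0=NH0 P1=- P2=NH1
Op 3: best P0=- P1=- P2=NH1
Op 4: best P0=- P1=- P2=NH4
Op 5: best P0=NH2 P1=- P2=NH4
Op 6: best P0=NH2 P1=NH0 P2=NH4
Op 7: best P0=NH2 P1=NH0 P2=NH4
Op 8: best P0=NH2 P1=NH0 P2=NH4
Op 9: best P0=NH2 P1=NH0 P2=NH1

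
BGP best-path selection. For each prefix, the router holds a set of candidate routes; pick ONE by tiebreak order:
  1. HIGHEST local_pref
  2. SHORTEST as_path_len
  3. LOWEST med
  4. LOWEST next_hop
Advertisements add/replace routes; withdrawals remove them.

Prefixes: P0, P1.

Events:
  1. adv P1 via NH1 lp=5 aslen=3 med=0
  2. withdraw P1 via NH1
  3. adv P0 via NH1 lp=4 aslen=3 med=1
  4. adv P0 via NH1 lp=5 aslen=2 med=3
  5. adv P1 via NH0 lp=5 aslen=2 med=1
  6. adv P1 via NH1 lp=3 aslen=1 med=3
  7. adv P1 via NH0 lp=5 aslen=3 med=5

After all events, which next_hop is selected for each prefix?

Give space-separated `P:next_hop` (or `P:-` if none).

Op 1: best P0=- P1=NH1
Op 2: best P0=- P1=-
Op 3: best P0=NH1 P1=-
Op 4: best P0=NH1 P1=-
Op 5: best P0=NH1 P1=NH0
Op 6: best P0=NH1 P1=NH0
Op 7: best P0=NH1 P1=NH0

Answer: P0:NH1 P1:NH0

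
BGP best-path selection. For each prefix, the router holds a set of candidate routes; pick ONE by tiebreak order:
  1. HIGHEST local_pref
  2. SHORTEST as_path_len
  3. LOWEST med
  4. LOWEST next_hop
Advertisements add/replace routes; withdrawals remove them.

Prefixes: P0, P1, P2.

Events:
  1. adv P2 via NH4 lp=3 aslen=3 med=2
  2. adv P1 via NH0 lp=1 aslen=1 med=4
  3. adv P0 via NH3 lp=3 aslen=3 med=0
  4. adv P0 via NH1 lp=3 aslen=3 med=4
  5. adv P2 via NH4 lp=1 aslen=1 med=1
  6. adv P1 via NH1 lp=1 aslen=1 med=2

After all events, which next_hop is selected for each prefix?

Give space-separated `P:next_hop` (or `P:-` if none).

Answer: P0:NH3 P1:NH1 P2:NH4

Derivation:
Op 1: best P0=- P1=- P2=NH4
Op 2: best P0=- P1=NH0 P2=NH4
Op 3: best P0=NH3 P1=NH0 P2=NH4
Op 4: best P0=NH3 P1=NH0 P2=NH4
Op 5: best P0=NH3 P1=NH0 P2=NH4
Op 6: best P0=NH3 P1=NH1 P2=NH4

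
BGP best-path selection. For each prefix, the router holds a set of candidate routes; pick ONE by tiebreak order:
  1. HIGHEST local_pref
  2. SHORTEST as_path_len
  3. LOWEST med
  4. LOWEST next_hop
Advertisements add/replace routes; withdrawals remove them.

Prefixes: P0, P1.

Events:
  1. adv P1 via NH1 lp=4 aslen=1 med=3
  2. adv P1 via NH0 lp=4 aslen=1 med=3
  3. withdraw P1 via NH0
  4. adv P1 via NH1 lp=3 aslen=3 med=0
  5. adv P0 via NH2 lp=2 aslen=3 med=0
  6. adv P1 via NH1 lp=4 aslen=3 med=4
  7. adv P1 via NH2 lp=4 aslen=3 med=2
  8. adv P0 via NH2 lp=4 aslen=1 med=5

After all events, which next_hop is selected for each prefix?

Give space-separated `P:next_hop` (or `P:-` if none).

Answer: P0:NH2 P1:NH2

Derivation:
Op 1: best P0=- P1=NH1
Op 2: best P0=- P1=NH0
Op 3: best P0=- P1=NH1
Op 4: best P0=- P1=NH1
Op 5: best P0=NH2 P1=NH1
Op 6: best P0=NH2 P1=NH1
Op 7: best P0=NH2 P1=NH2
Op 8: best P0=NH2 P1=NH2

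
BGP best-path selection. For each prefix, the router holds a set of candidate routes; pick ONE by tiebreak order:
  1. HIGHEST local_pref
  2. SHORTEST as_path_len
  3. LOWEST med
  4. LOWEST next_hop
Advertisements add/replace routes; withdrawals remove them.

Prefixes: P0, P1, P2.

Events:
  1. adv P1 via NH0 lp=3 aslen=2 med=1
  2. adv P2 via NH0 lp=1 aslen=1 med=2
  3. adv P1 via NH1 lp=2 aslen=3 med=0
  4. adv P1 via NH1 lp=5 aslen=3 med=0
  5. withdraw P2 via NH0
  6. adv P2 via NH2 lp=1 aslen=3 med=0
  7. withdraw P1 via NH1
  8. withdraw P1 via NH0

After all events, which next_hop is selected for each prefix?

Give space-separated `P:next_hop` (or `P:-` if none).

Op 1: best P0=- P1=NH0 P2=-
Op 2: best P0=- P1=NH0 P2=NH0
Op 3: best P0=- P1=NH0 P2=NH0
Op 4: best P0=- P1=NH1 P2=NH0
Op 5: best P0=- P1=NH1 P2=-
Op 6: best P0=- P1=NH1 P2=NH2
Op 7: best P0=- P1=NH0 P2=NH2
Op 8: best P0=- P1=- P2=NH2

Answer: P0:- P1:- P2:NH2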